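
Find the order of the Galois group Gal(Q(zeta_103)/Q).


|Gal(Q(zeta_103)/Q)| = phi(103)
= 102

102


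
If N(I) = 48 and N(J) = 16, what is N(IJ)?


N(IJ) = N(I) * N(J)
= 48 * 16
= 768

768


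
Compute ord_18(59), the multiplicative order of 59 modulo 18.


We want ord_18(59), the smallest k >= 1 with 59^k = 1 mod 18.
n = 18 = 2 * 3^2, phi(18) = 6; the order divides phi(n).
Divisors of 6: 1, 2, 3, 6
Repeated squaring mod 18: 59^1 = 5, 59^2 = 7, 59^4 = 13
Test divisors in increasing order:
  k=1: 59^1 = 5 mod 18
  k=2: 59^2 = 7 mod 18
  k=3: 59^3 = 7 * 5 = 17 mod 18
  k=6: 59^6 = 13 * 7 = 1 mod 18  <- first divisor giving 1
Order = 6

6


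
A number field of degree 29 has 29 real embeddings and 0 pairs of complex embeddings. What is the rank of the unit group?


By Dirichlet's unit theorem:
rank = r1 + r2 - 1
= 29 + 0 - 1
= 28

28


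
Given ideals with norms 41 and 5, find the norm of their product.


N(IJ) = N(I) * N(J)
= 41 * 5
= 205

205


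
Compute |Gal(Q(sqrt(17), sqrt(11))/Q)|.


The 2 square roots of distinct primes are multiplicatively independent over Q,
so [K:Q] = 2^2 and Gal(K/Q) is isomorphic to (Z/2Z)^2.
|Gal| = 2^2 = 4

4


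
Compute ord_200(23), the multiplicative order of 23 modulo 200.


We want ord_200(23), the smallest k >= 1 with 23^k = 1 mod 200.
n = 200 = 2^3 * 5^2, phi(200) = 80; the order divides phi(n).
Divisors of 80: 1, 2, 4, 5, 8, 10, 16, 20, 40, 80
Repeated squaring mod 200: 23^1 = 23, 23^2 = 129, 23^4 = 41, 23^8 = 81, 23^16 = 161, 23^32 = 121, 23^64 = 41
Test divisors in increasing order:
  k=1: 23^1 = 23 mod 200
  k=2: 23^2 = 129 mod 200
  k=4: 23^4 = 41 mod 200
  k=5: 23^5 = 41 * 23 = 143 mod 200
  k=8: 23^8 = 81 mod 200
  k=10: 23^10 = 81 * 129 = 49 mod 200
  k=16: 23^16 = 161 mod 200
  k=20: 23^20 = 161 * 41 = 1 mod 200  <- first divisor giving 1
Order = 20

20


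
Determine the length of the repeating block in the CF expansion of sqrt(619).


Run the CF algorithm for sqrt(619).
a_0 = floor(sqrt(619)) = 24; set m_0=0, q_0=1.
Recurrence: m' = q*a - m,  q' = (d - m'^2)/q,  a' = floor((a_0 + m')/q').
  step 1: m=24, q=43, a=1
  step 2: m=19, q=6, a=7
  step 3: m=23, q=15, a=3
  step 4: m=22, q=9, a=5
  step 5: m=23, q=10, a=4
  step 6: m=17, q=33, a=1
  step 7: m=16, q=11, a=3
  step 8: m=17, q=30, a=1
  step 9: m=13, q=15, a=2
  step 10: m=17, q=22, a=1
  step 11: m=5, q=27, a=1
  step 12: m=22, q=5, a=9
  step 13: m=23, q=18, a=2
  step 14: m=13, q=25, a=1
  step 15: m=12, q=19, a=1
  step 16: m=7, q=30, a=1
  step 17: m=23, q=3, a=15
  step 18: m=22, q=45, a=1
  step 19: m=23, q=2, a=23
  step 20: m=23, q=45, a=1
  step 21: m=22, q=3, a=15
  step 22: m=23, q=30, a=1
  step 23: m=7, q=19, a=1
  step 24: m=12, q=25, a=1
  step 25: m=13, q=18, a=2
  step 26: m=23, q=5, a=9
  step 27: m=22, q=27, a=1
  step 28: m=5, q=22, a=1
  step 29: m=17, q=15, a=2
  step 30: m=13, q=30, a=1
  step 31: m=17, q=11, a=3
  step 32: m=16, q=33, a=1
  step 33: m=17, q=10, a=4
  step 34: m=23, q=9, a=5
  step 35: m=22, q=15, a=3
  step 36: m=23, q=6, a=7
  step 37: m=19, q=43, a=1
  step 38: m=24, q=1, a=48
a_38 = 2*a_0 = 48, so the period closes here.
sqrt(619) = [24; 1, 7, 3, 5, 4, 1, 3, 1, 2, 1, 1, 9, 2, 1, 1, 1, 15, 1, 23, 1, 15, 1, 1, 1, 2, 9, 1, 1, 2, 1, 3, 1, 4, 5, 3, 7, 1, 48]
Period length = 38

38


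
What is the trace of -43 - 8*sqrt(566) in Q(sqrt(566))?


Tr(a + b*sqrt(d)) = (a + b*sqrt(d)) + (a - b*sqrt(d)) = 2a
= 2 * (-43)
= -86

-86


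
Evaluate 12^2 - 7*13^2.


x^2 - d*y^2
= 12^2 - 7*13^2
= 144 - 1183
= -1039

-1039


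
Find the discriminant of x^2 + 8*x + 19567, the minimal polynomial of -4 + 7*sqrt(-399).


The element -4 + 7*sqrt(-399) has minimal polynomial:
x^2 + 8*x + 19567
Discriminant = (8)^2 - 4*(19567)
= 64 - 78268
= -78204

-78204


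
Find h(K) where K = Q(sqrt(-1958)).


K = Q(sqrt(-1958)). d mod 4 = 2, so D = disc(K) = 4d = -7832
h(K) equals the number of primitive reduced positive-definite forms (a, b, c) = a*x^2 + b*x*y + c*y^2 with b^2 - 4ac = D,
where reduced means |b| <= a <= c, with b >= 0 whenever |b| = a or a = c, and primitive means gcd(a, b, c) = 1.
Reduced forces 3a^2 <= |D| = 7832, so 1 <= a <= 51; b must have the parity of D, and c = (b^2 - D)/(4a) must be an integer >= a.
Enumerate a = 1..51, b in [-a, a]:
  a=1: (1, 0, 1958)  [1]
  a=2: (2, 0, 979)  [1]
  a=3: (3, -2, 653), (3, 2, 653)  [2]
  a=4..5: none
  a=6: (6, -4, 327), (6, 4, 327)  [2]
  a=7: (7, -6, 281), (7, 6, 281)  [2]
  a=8: none
  a=9: (9, -4, 218), (9, 4, 218)  [2]
  a=10: none
  a=11: (11, 0, 178)  [1]
  a=12..13: none
  a=14: (14, -8, 141), (14, 8, 141)  [2]
  a=15..17: none
  a=18: (18, -4, 109), (18, 4, 109)  [2]
  a=19..20: none
  a=21: (21, -20, 98), (21, -8, 94), (21, 8, 94), (21, 20, 98)  [4]
  a=22: (22, 0, 89)  [1]
  a=23..26: none
  a=27: (27, -22, 77), (27, 22, 77)  [2]
  a=28..32: none
  a=33: (33, -22, 63), (33, 22, 63)  [2]
  a=34..36: none
  a=37: (37, -30, 59), (37, 30, 59)  [2]
  a=38..40: none
  a=41: (41, -32, 54), (41, 32, 54)  [2]
  a=42: (42, -20, 49), (42, -8, 47), (42, 8, 47), (42, 20, 49)  [4]
  a=43..51: none
Total reduced forms: 1 + 1 + 2 + 2 + 2 + 2 + 1 + 2 + 2 + 4 + 1 + 2 + 2 + 2 + 2 + 4 = 32
h = 32

32


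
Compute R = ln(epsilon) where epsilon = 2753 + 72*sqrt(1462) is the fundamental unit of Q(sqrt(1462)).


epsilon = 2753 + 72*sqrt(1462)
= 5505.9998
R = ln(5505.9998)
= 8.6136

8.6136


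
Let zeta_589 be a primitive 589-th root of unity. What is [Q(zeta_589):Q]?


The degree equals Euler's totient phi(589).
589 = 19 * 31
phi(589) = 540

540


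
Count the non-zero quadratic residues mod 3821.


For prime p, the number of non-zero quadratic residues is (p-1)/2.
= (3821-1)/2
= 1910

1910


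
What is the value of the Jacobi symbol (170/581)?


Compute (170/581) via quadratic reciprocity:
  pull out 2: (2/581) = -1  (since 581 mod 8 = 5)
  reciprocity: (85/581) -> +(581/85)
  reduce: (71/85)
  reciprocity: (71/85) -> +(85/71)
  reduce: (14/71)
  pull out 2: (2/71) = +1  (since 71 mod 8 = 7)
  reciprocity: (7/71) -> -(71/7)
  reduce: (1/7)
  (1/7) = 1
Product of signs = 1

1


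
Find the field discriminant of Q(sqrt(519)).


For K = Q(sqrt(d)) with d squarefree: disc(K) = d if d = 1 mod 4, and disc(K) = 4d if d = 2 or 3 mod 4.
Here d = 519, and d mod 4 = 3.
d = 3 mod 4, not 1 (O_K = Z[sqrt(d)]), so disc(K) = 4d = 4 * (519) = 2076

2076


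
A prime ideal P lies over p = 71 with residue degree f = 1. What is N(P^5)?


N(P^a) = p^(a*f)
= 71^(5*1)
= 71^5
= 1804229351

1804229351


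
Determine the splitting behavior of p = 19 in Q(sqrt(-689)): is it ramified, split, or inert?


K = Q(sqrt(-689)). Since d mod 4 = 3, disc(K) = -2756.
Check p | disc: -2756 mod 19 = 18.
p does not divide disc. Compute Legendre symbol (d/p):
14^((19-1)/2) mod 19 = -1
(d/p) = -1, so p is inert: (p) stays prime with e=1, f=2, g=1.
Therefore p is inert.

inert


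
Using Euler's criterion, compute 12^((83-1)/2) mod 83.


p = 83 is prime and the exponent is (p-1)/2 = 41, so by Euler's criterion 12^41 = (12/83) = +1 or -1 mod 83.
Compute by square-and-multiply:
  41 = 32 + 8 + 1 (binary 101001)
  Repeated squaring mod 83: 12^1 = 12, 12^2 = 61, 12^4 = 69, 12^8 = 30, 12^16 = 70, 12^32 = 3
  12^41 = 12^32 * 12^8 * 12^1 = 3 * 30 * 12 mod 83
    3 * 30 = 90 = 7 mod 83
    7 * 12 = 84 = 1 mod 83
  12^41 = 1 mod 83
Result 1: 12 is a quadratic residue mod 83.
12^41 mod 83 = 1

1


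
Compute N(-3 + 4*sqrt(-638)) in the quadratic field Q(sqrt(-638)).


N(a + b*sqrt(d)) = a^2 - d*b^2
= (-3)^2 - (-638)*(4)^2
= 9 + 10208
= 10217

10217


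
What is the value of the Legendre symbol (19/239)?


p = 239 is prime, so compute (19/239) with the reciprocity algorithm (Jacobi-symbol steps: pull out 2s via (2/n), flip via reciprocity, reduce):
  reciprocity: (19/239) -> -(239/19)
  reduce: (11/19)
  reciprocity: (11/19) -> -(19/11)
  reduce: (8/11)
  pull out 2: (2/11) = -1  (since 11 mod 8 = 3)
  pull out 2: (2/11) = -1  (since 11 mod 8 = 3)
  pull out 2: (2/11) = -1  (since 11 mod 8 = 3)
  (1/11) = 1
Product of signs = -1
(19/239) = -1

-1


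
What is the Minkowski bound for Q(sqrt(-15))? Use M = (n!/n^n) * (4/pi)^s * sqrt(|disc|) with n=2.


d = -15, d mod 4 = 1, so disc(K) = d = -15; |disc(K)| = 15
Imaginary quadratic field, so n = 2, s = r2 = 1, r1 = 0
M = (n!/n^n) * (4/pi)^s * sqrt(|disc(K)|) = (2!/2^2) * (4/pi)^1 * sqrt(15)
= 0.5 * 1.273240 * 3.872983
= 2.4656

2.4656


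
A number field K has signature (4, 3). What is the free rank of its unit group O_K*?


By Dirichlet's unit theorem:
rank = r1 + r2 - 1
= 4 + 3 - 1
= 6

6


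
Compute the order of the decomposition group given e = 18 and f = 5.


|D_P| = e * f
= 18 * 5
= 90

90


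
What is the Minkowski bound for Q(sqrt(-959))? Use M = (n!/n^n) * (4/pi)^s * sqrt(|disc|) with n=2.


d = -959, d mod 4 = 1, so disc(K) = d = -959; |disc(K)| = 959
Imaginary quadratic field, so n = 2, s = r2 = 1, r1 = 0
M = (n!/n^n) * (4/pi)^s * sqrt(|disc(K)|) = (2!/2^2) * (4/pi)^1 * sqrt(959)
= 0.5 * 1.273240 * 30.967725
= 19.7147

19.7147


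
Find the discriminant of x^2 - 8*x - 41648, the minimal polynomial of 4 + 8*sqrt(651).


The element 4 + 8*sqrt(651) has minimal polynomial:
x^2 - 8*x - 41648
Discriminant = (-8)^2 - 4*(-41648)
= 64 + 166592
= 166656

166656


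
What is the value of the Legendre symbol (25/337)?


p = 337 is prime, so compute (25/337) with the reciprocity algorithm (Jacobi-symbol steps: pull out 2s via (2/n), flip via reciprocity, reduce):
  reciprocity: (25/337) -> +(337/25)
  reduce: (12/25)
  pull out 2: (2/25) = +1  (since 25 mod 8 = 1)
  pull out 2: (2/25) = +1  (since 25 mod 8 = 1)
  reciprocity: (3/25) -> +(25/3)
  reduce: (1/3)
  (1/3) = 1
Product of signs = 1
(25/337) = 1

1


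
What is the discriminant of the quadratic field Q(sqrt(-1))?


For K = Q(sqrt(d)) with d squarefree: disc(K) = d if d = 1 mod 4, and disc(K) = 4d if d = 2 or 3 mod 4.
Here d = -1, and d mod 4 = 3.
d = 3 mod 4, not 1 (O_K = Z[sqrt(d)]), so disc(K) = 4d = 4 * (-1) = -4

-4


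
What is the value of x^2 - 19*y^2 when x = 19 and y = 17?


x^2 - d*y^2
= 19^2 - 19*17^2
= 361 - 5491
= -5130

-5130


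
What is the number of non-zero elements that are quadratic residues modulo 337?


For prime p, the number of non-zero quadratic residues is (p-1)/2.
= (337-1)/2
= 168

168


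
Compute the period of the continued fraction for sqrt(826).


Run the CF algorithm for sqrt(826).
a_0 = floor(sqrt(826)) = 28; set m_0=0, q_0=1.
Recurrence: m' = q*a - m,  q' = (d - m'^2)/q,  a' = floor((a_0 + m')/q').
  step 1: m=28, q=42, a=1
  step 2: m=14, q=15, a=2
  step 3: m=16, q=38, a=1
  step 4: m=22, q=9, a=5
  step 5: m=23, q=33, a=1
  step 6: m=10, q=22, a=1
  step 7: m=12, q=31, a=1
  step 8: m=19, q=15, a=3
  step 9: m=26, q=10, a=5
  step 10: m=24, q=25, a=2
  step 11: m=26, q=6, a=9
  step 12: m=28, q=7, a=8
  step 13: m=28, q=6, a=9
  step 14: m=26, q=25, a=2
  step 15: m=24, q=10, a=5
  step 16: m=26, q=15, a=3
  step 17: m=19, q=31, a=1
  step 18: m=12, q=22, a=1
  step 19: m=10, q=33, a=1
  step 20: m=23, q=9, a=5
  step 21: m=22, q=38, a=1
  step 22: m=16, q=15, a=2
  step 23: m=14, q=42, a=1
  step 24: m=28, q=1, a=56
a_24 = 2*a_0 = 56, so the period closes here.
sqrt(826) = [28; 1, 2, 1, 5, 1, 1, 1, 3, 5, 2, 9, 8, 9, 2, 5, 3, 1, 1, 1, 5, 1, 2, 1, 56]
Period length = 24

24


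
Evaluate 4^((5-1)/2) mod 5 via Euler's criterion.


p = 5 is prime and the exponent is (p-1)/2 = 2, so by Euler's criterion 4^2 = (4/5) = +1 or -1 mod 5.
Compute by square-and-multiply:
  2 = 2 (binary 10)
  Repeated squaring mod 5: 4^1 = 4, 4^2 = 1
  4^2 = 1 mod 5
Result 1: 4 is a quadratic residue mod 5.
4^2 mod 5 = 1

1


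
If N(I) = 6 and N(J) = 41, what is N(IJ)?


N(IJ) = N(I) * N(J)
= 6 * 41
= 246

246


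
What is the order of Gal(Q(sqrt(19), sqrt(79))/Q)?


The 2 square roots of distinct primes are multiplicatively independent over Q,
so [K:Q] = 2^2 and Gal(K/Q) is isomorphic to (Z/2Z)^2.
|Gal| = 2^2 = 4

4


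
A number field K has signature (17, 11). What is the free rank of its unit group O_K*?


By Dirichlet's unit theorem:
rank = r1 + r2 - 1
= 17 + 11 - 1
= 27

27


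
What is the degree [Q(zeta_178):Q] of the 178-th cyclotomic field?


The degree equals Euler's totient phi(178).
178 = 2 * 89
phi(178) = 88

88


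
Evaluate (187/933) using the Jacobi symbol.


Compute (187/933) via quadratic reciprocity:
  reciprocity: (187/933) -> +(933/187)
  reduce: (185/187)
  reciprocity: (185/187) -> +(187/185)
  reduce: (2/185)
  pull out 2: (2/185) = +1  (since 185 mod 8 = 1)
  (1/185) = 1
Product of signs = 1

1


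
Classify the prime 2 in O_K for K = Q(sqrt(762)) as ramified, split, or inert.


K = Q(sqrt(762)). Since d mod 4 = 2, disc(K) = 3048.
Check p | disc: 3048 mod 2 = 0.
p divides disc, so p ramifies: (p) = P^2 with e=2, f=1, g=1.
Therefore p is ramified.

ramified


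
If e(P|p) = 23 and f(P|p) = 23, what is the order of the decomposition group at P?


|D_P| = e * f
= 23 * 23
= 529

529


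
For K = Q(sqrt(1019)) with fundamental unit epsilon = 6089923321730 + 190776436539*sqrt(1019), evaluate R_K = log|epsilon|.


epsilon = 6089923321730 + 190776436539*sqrt(1019)
= 1.2180e+13
R = ln(1.2180e+13)
= 30.1308

30.1308


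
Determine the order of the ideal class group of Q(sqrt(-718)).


K = Q(sqrt(-718)). d mod 4 = 2, so D = disc(K) = 4d = -2872
h(K) equals the number of primitive reduced positive-definite forms (a, b, c) = a*x^2 + b*x*y + c*y^2 with b^2 - 4ac = D,
where reduced means |b| <= a <= c, with b >= 0 whenever |b| = a or a = c, and primitive means gcd(a, b, c) = 1.
Reduced forces 3a^2 <= |D| = 2872, so 1 <= a <= 30; b must have the parity of D, and c = (b^2 - D)/(4a) must be an integer >= a.
Enumerate a = 1..30, b in [-a, a]:
  a=1: (1, 0, 718)  [1]
  a=2: (2, 0, 359)  [1]
  a=3..12: none
  a=13: (13, -12, 58), (13, 12, 58)  [2]
  a=14..16: none
  a=17: (17, -16, 46), (17, 16, 46)  [2]
  a=18: none
  a=19: (19, -4, 38), (19, 4, 38)  [2]
  a=20..22: none
  a=23: (23, -16, 34), (23, 16, 34)  [2]
  a=24..25: none
  a=26: (26, -12, 29), (26, 12, 29)  [2]
  a=27..30: none
Total reduced forms: 1 + 1 + 2 + 2 + 2 + 2 + 2 = 12
h = 12

12


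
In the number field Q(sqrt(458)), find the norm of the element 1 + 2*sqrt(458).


N(a + b*sqrt(d)) = a^2 - d*b^2
= (1)^2 - (458)*(2)^2
= 1 - 1832
= -1831

-1831


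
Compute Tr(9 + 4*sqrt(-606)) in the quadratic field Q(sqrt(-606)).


Tr(a + b*sqrt(d)) = (a + b*sqrt(d)) + (a - b*sqrt(d)) = 2a
= 2 * (9)
= 18

18


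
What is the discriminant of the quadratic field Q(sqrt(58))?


For K = Q(sqrt(d)) with d squarefree: disc(K) = d if d = 1 mod 4, and disc(K) = 4d if d = 2 or 3 mod 4.
Here d = 58, and d mod 4 = 2.
d = 2 mod 4, not 1 (O_K = Z[sqrt(d)]), so disc(K) = 4d = 4 * (58) = 232

232


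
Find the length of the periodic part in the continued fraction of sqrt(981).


Run the CF algorithm for sqrt(981).
a_0 = floor(sqrt(981)) = 31; set m_0=0, q_0=1.
Recurrence: m' = q*a - m,  q' = (d - m'^2)/q,  a' = floor((a_0 + m')/q').
  step 1: m=31, q=20, a=3
  step 2: m=29, q=7, a=8
  step 3: m=27, q=36, a=1
  step 4: m=9, q=25, a=1
  step 5: m=16, q=29, a=1
  step 6: m=13, q=28, a=1
  step 7: m=15, q=27, a=1
  step 8: m=12, q=31, a=1
  step 9: m=19, q=20, a=2
  step 10: m=21, q=27, a=1
  step 11: m=6, q=35, a=1
  step 12: m=29, q=4, a=15
  step 13: m=31, q=5, a=12
  step 14: m=29, q=28, a=2
  step 15: m=27, q=9, a=6
  step 16: m=27, q=28, a=2
  step 17: m=29, q=5, a=12
  step 18: m=31, q=4, a=15
  step 19: m=29, q=35, a=1
  step 20: m=6, q=27, a=1
  step 21: m=21, q=20, a=2
  step 22: m=19, q=31, a=1
  step 23: m=12, q=27, a=1
  step 24: m=15, q=28, a=1
  step 25: m=13, q=29, a=1
  step 26: m=16, q=25, a=1
  step 27: m=9, q=36, a=1
  step 28: m=27, q=7, a=8
  step 29: m=29, q=20, a=3
  step 30: m=31, q=1, a=62
a_30 = 2*a_0 = 62, so the period closes here.
sqrt(981) = [31; 3, 8, 1, 1, 1, 1, 1, 1, 2, 1, 1, 15, 12, 2, 6, 2, 12, 15, 1, 1, 2, 1, 1, 1, 1, 1, 1, 8, 3, 62]
Period length = 30

30


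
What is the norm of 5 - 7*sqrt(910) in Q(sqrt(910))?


N(a + b*sqrt(d)) = a^2 - d*b^2
= (5)^2 - (910)*(-7)^2
= 25 - 44590
= -44565

-44565


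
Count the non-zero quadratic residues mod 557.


For prime p, the number of non-zero quadratic residues is (p-1)/2.
= (557-1)/2
= 278

278


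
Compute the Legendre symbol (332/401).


p = 401 is prime, so compute (332/401) with the reciprocity algorithm (Jacobi-symbol steps: pull out 2s via (2/n), flip via reciprocity, reduce):
  pull out 2: (2/401) = +1  (since 401 mod 8 = 1)
  pull out 2: (2/401) = +1  (since 401 mod 8 = 1)
  reciprocity: (83/401) -> +(401/83)
  reduce: (69/83)
  reciprocity: (69/83) -> +(83/69)
  reduce: (14/69)
  pull out 2: (2/69) = -1  (since 69 mod 8 = 5)
  reciprocity: (7/69) -> +(69/7)
  reduce: (6/7)
  pull out 2: (2/7) = +1  (since 7 mod 8 = 7)
  reciprocity: (3/7) -> -(7/3)
  reduce: (1/3)
  (1/3) = 1
Product of signs = 1
(332/401) = 1

1


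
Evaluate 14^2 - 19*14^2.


x^2 - d*y^2
= 14^2 - 19*14^2
= 196 - 3724
= -3528

-3528


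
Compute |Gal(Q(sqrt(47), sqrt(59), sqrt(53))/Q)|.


The 3 square roots of distinct primes are multiplicatively independent over Q,
so [K:Q] = 2^3 and Gal(K/Q) is isomorphic to (Z/2Z)^3.
|Gal| = 2^3 = 8

8


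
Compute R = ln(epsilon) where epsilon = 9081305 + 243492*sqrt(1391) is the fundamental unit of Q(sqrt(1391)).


epsilon = 9081305 + 243492*sqrt(1391)
= 1.8163e+07
R = ln(1.8163e+07)
= 16.7149

16.7149


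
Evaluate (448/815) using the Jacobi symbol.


Compute (448/815) via quadratic reciprocity:
  pull out 2: (2/815) = +1  (since 815 mod 8 = 7)
  pull out 2: (2/815) = +1  (since 815 mod 8 = 7)
  pull out 2: (2/815) = +1  (since 815 mod 8 = 7)
  pull out 2: (2/815) = +1  (since 815 mod 8 = 7)
  pull out 2: (2/815) = +1  (since 815 mod 8 = 7)
  pull out 2: (2/815) = +1  (since 815 mod 8 = 7)
  reciprocity: (7/815) -> -(815/7)
  reduce: (3/7)
  reciprocity: (3/7) -> -(7/3)
  reduce: (1/3)
  (1/3) = 1
Product of signs = 1

1


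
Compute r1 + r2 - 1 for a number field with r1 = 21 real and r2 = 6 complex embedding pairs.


By Dirichlet's unit theorem:
rank = r1 + r2 - 1
= 21 + 6 - 1
= 26

26


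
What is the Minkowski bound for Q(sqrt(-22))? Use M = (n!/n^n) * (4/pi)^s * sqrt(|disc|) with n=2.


d = -22, d mod 4 = 2, so disc(K) = 4d = -88; |disc(K)| = 88
Imaginary quadratic field, so n = 2, s = r2 = 1, r1 = 0
M = (n!/n^n) * (4/pi)^s * sqrt(|disc(K)|) = (2!/2^2) * (4/pi)^1 * sqrt(88)
= 0.5 * 1.273240 * 9.380832
= 5.9720

5.9720


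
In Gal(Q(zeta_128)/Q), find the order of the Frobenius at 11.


The Frobenius at p in Gal(Q(zeta_n)/Q) = (Z/nZ)* is the class of p, so its order is ord_128(11), the smallest k >= 1 with 11^k = 1 mod 128.
n = 128 = 2^7, phi(128) = 64; the order divides phi(n).
Divisors of 64: 1, 2, 4, 8, 16, 32, 64
Repeated squaring mod 128: 11^1 = 11, 11^2 = 121, 11^4 = 49, 11^8 = 97, 11^16 = 65, 11^32 = 1, 11^64 = 1
Test divisors in increasing order:
  k=1: 11^1 = 11 mod 128
  k=2: 11^2 = 121 mod 128
  k=4: 11^4 = 49 mod 128
  k=8: 11^8 = 97 mod 128
  k=16: 11^16 = 65 mod 128
  k=32: 11^32 = 1 mod 128  <- first divisor giving 1
Order = 32

32


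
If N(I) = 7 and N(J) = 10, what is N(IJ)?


N(IJ) = N(I) * N(J)
= 7 * 10
= 70

70


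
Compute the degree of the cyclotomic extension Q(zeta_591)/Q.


The degree equals Euler's totient phi(591).
591 = 3 * 197
phi(591) = 392

392


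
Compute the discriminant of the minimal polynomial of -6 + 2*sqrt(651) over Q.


The element -6 + 2*sqrt(651) has minimal polynomial:
x^2 + 12*x - 2568
Discriminant = (12)^2 - 4*(-2568)
= 144 + 10272
= 10416

10416


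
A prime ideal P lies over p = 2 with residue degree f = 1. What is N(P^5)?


N(P^a) = p^(a*f)
= 2^(5*1)
= 2^5
= 32

32


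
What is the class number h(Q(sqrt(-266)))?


K = Q(sqrt(-266)). d mod 4 = 2, so D = disc(K) = 4d = -1064
h(K) equals the number of primitive reduced positive-definite forms (a, b, c) = a*x^2 + b*x*y + c*y^2 with b^2 - 4ac = D,
where reduced means |b| <= a <= c, with b >= 0 whenever |b| = a or a = c, and primitive means gcd(a, b, c) = 1.
Reduced forces 3a^2 <= |D| = 1064, so 1 <= a <= 18; b must have the parity of D, and c = (b^2 - D)/(4a) must be an integer >= a.
Enumerate a = 1..18, b in [-a, a]:
  a=1: (1, 0, 266)  [1]
  a=2: (2, 0, 133)  [1]
  a=3: (3, -2, 89), (3, 2, 89)  [2]
  a=4: none
  a=5: (5, -4, 54), (5, 4, 54)  [2]
  a=6: (6, -4, 45), (6, 4, 45)  [2]
  a=7: (7, 0, 38)  [1]
  a=8: none
  a=9: (9, -4, 30), (9, 4, 30)  [2]
  a=10: (10, -4, 27), (10, 4, 27)  [2]
  a=11: (11, -6, 25), (11, 6, 25)  [2]
  a=12..13: none
  a=14: (14, 0, 19)  [1]
  a=15: (15, -14, 21), (15, -4, 18), (15, 4, 18), (15, 14, 21)  [4]
  a=16..18: none
Total reduced forms: 1 + 1 + 2 + 2 + 2 + 1 + 2 + 2 + 2 + 1 + 4 = 20
h = 20

20


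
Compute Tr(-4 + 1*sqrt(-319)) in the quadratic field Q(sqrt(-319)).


Tr(a + b*sqrt(d)) = (a + b*sqrt(d)) + (a - b*sqrt(d)) = 2a
= 2 * (-4)
= -8

-8


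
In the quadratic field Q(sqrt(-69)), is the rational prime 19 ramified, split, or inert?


K = Q(sqrt(-69)). Since d mod 4 = 3, disc(K) = -276.
Check p | disc: -276 mod 19 = 9.
p does not divide disc. Compute Legendre symbol (d/p):
7^((19-1)/2) mod 19 = 1
(d/p) = 1, so p splits: (p) = P*P' with e=1, f=1, g=2.
Therefore p is split.

split


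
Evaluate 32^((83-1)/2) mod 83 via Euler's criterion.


p = 83 is prime and the exponent is (p-1)/2 = 41, so by Euler's criterion 32^41 = (32/83) = +1 or -1 mod 83.
Compute by square-and-multiply:
  41 = 32 + 8 + 1 (binary 101001)
  Repeated squaring mod 83: 32^1 = 32, 32^2 = 28, 32^4 = 37, 32^8 = 41, 32^16 = 21, 32^32 = 26
  32^41 = 32^32 * 32^8 * 32^1 = 26 * 41 * 32 mod 83
    26 * 41 = 1066 = 70 mod 83
    70 * 32 = 2240 = 82 mod 83
  32^41 = 82 mod 83
Result 82 = p - 1 = -1 mod 83: 32 is a quadratic non-residue mod 83. As a residue in [0, p-1] the value is 82.
32^41 mod 83 = 82

82


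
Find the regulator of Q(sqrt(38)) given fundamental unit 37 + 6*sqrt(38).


epsilon = 37 + 6*sqrt(38)
= 73.9865
R = ln(73.9865)
= 4.3039

4.3039


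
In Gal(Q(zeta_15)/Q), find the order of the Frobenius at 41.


The Frobenius at p in Gal(Q(zeta_n)/Q) = (Z/nZ)* is the class of p, so its order is ord_15(41), the smallest k >= 1 with 41^k = 1 mod 15.
n = 15 = 3 * 5, phi(15) = 8; the order divides phi(n).
Divisors of 8: 1, 2, 4, 8
Repeated squaring mod 15: 41^1 = 11, 41^2 = 1, 41^4 = 1, 41^8 = 1
Test divisors in increasing order:
  k=1: 41^1 = 11 mod 15
  k=2: 41^2 = 1 mod 15  <- first divisor giving 1
Order = 2

2


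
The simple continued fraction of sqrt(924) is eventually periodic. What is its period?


Run the CF algorithm for sqrt(924).
a_0 = floor(sqrt(924)) = 30; set m_0=0, q_0=1.
Recurrence: m' = q*a - m,  q' = (d - m'^2)/q,  a' = floor((a_0 + m')/q').
  step 1: m=30, q=24, a=2
  step 2: m=18, q=25, a=1
  step 3: m=7, q=35, a=1
  step 4: m=28, q=4, a=14
  step 5: m=28, q=35, a=1
  step 6: m=7, q=25, a=1
  step 7: m=18, q=24, a=2
  step 8: m=30, q=1, a=60
a_8 = 2*a_0 = 60, so the period closes here.
sqrt(924) = [30; 2, 1, 1, 14, 1, 1, 2, 60]
Period length = 8

8


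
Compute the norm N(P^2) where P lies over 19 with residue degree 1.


N(P^a) = p^(a*f)
= 19^(2*1)
= 19^2
= 361

361


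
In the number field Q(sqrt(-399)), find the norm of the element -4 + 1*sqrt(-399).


N(a + b*sqrt(d)) = a^2 - d*b^2
= (-4)^2 - (-399)*(1)^2
= 16 + 399
= 415

415


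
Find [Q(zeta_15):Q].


The degree equals Euler's totient phi(15).
15 = 3 * 5
phi(15) = 8

8


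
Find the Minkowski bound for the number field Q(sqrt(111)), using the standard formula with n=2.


d = 111, d mod 4 = 3, so disc(K) = 4d = 444; |disc(K)| = 444
Real quadratic field, so n = 2, s = r2 = 0, r1 = 2
M = (n!/n^n) * (4/pi)^s * sqrt(|disc(K)|) = (2!/2^2) * (4/pi)^0 * sqrt(444)
= 0.5 * 1.000000 * 21.071308
= 10.5357

10.5357


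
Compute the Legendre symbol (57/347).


p = 347 is prime, so compute (57/347) with the reciprocity algorithm (Jacobi-symbol steps: pull out 2s via (2/n), flip via reciprocity, reduce):
  reciprocity: (57/347) -> +(347/57)
  reduce: (5/57)
  reciprocity: (5/57) -> +(57/5)
  reduce: (2/5)
  pull out 2: (2/5) = -1  (since 5 mod 8 = 5)
  (1/5) = 1
Product of signs = -1
(57/347) = -1

-1


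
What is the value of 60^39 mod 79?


p = 79 is prime and the exponent is (p-1)/2 = 39, so by Euler's criterion 60^39 = (60/79) = +1 or -1 mod 79.
Compute by square-and-multiply:
  39 = 32 + 4 + 2 + 1 (binary 100111)
  Repeated squaring mod 79: 60^1 = 60, 60^2 = 45, 60^4 = 50, 60^8 = 51, 60^16 = 73, 60^32 = 36
  60^39 = 60^32 * 60^4 * 60^2 * 60^1 = 36 * 50 * 45 * 60 mod 79
    36 * 50 = 1800 = 62 mod 79
    62 * 45 = 2790 = 25 mod 79
    25 * 60 = 1500 = 78 mod 79
  60^39 = 78 mod 79
Result 78 = p - 1 = -1 mod 79: 60 is a quadratic non-residue mod 79. As a residue in [0, p-1] the value is 78.
60^39 mod 79 = 78

78


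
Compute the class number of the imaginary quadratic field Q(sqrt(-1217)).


K = Q(sqrt(-1217)). d mod 4 = 3, so D = disc(K) = 4d = -4868
h(K) equals the number of primitive reduced positive-definite forms (a, b, c) = a*x^2 + b*x*y + c*y^2 with b^2 - 4ac = D,
where reduced means |b| <= a <= c, with b >= 0 whenever |b| = a or a = c, and primitive means gcd(a, b, c) = 1.
Reduced forces 3a^2 <= |D| = 4868, so 1 <= a <= 40; b must have the parity of D, and c = (b^2 - D)/(4a) must be an integer >= a.
Enumerate a = 1..40, b in [-a, a]:
  a=1: (1, 0, 1217)  [1]
  a=2: (2, 2, 609)  [1]
  a=3: (3, -2, 406), (3, 2, 406)  [2]
  a=4..5: none
  a=6: (6, -2, 203), (6, 2, 203)  [2]
  a=7: (7, -2, 174), (7, 2, 174)  [2]
  a=8: none
  a=9: (9, -8, 137), (9, 8, 137)  [2]
  a=10: none
  a=11: (11, -4, 111), (11, 4, 111)  [2]
  a=12..13: none
  a=14: (14, -2, 87), (14, 2, 87)  [2]
  a=15..17: none
  a=18: (18, -10, 69), (18, 10, 69)  [2]
  a=19..20: none
  a=21: (21, -16, 61), (21, -2, 58), (21, 2, 58), (21, 16, 61)  [4]
  a=22: (22, -18, 59), (22, 18, 59)  [2]
  a=23: (23, -10, 54), (23, 10, 54)  [2]
  a=24..26: none
  a=27: (27, -10, 46), (27, 10, 46)  [2]
  a=28: none
  a=29: (29, -2, 42), (29, 2, 42)  [2]
  a=30..32: none
  a=33: (33, -26, 42), (33, -4, 37), (33, 4, 37), (33, 26, 42)  [4]
  a=34..40: none
Total reduced forms: 1 + 1 + 2 + 2 + 2 + 2 + 2 + 2 + 2 + 4 + 2 + 2 + 2 + 2 + 4 = 32
h = 32

32


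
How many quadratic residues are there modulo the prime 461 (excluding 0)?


For prime p, the number of non-zero quadratic residues is (p-1)/2.
= (461-1)/2
= 230

230


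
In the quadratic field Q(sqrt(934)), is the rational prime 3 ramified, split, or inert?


K = Q(sqrt(934)). Since d mod 4 = 2, disc(K) = 3736.
Check p | disc: 3736 mod 3 = 1.
p does not divide disc. Compute Legendre symbol (d/p):
1^((3-1)/2) mod 3 = 1
(d/p) = 1, so p splits: (p) = P*P' with e=1, f=1, g=2.
Therefore p is split.

split


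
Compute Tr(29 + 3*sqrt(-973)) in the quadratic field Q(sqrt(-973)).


Tr(a + b*sqrt(d)) = (a + b*sqrt(d)) + (a - b*sqrt(d)) = 2a
= 2 * (29)
= 58

58


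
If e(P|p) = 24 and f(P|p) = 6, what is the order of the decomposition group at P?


|D_P| = e * f
= 24 * 6
= 144

144


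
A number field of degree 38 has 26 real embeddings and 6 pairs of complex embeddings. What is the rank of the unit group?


By Dirichlet's unit theorem:
rank = r1 + r2 - 1
= 26 + 6 - 1
= 31

31


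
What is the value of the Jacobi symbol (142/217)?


Compute (142/217) via quadratic reciprocity:
  pull out 2: (2/217) = +1  (since 217 mod 8 = 1)
  reciprocity: (71/217) -> +(217/71)
  reduce: (4/71)
  pull out 2: (2/71) = +1  (since 71 mod 8 = 7)
  pull out 2: (2/71) = +1  (since 71 mod 8 = 7)
  (1/71) = 1
Product of signs = 1

1


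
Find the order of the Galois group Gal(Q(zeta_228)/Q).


|Gal(Q(zeta_228)/Q)| = phi(228)
= 72

72


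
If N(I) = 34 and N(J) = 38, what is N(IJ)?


N(IJ) = N(I) * N(J)
= 34 * 38
= 1292

1292


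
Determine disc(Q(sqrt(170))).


For K = Q(sqrt(d)) with d squarefree: disc(K) = d if d = 1 mod 4, and disc(K) = 4d if d = 2 or 3 mod 4.
Here d = 170, and d mod 4 = 2.
d = 2 mod 4, not 1 (O_K = Z[sqrt(d)]), so disc(K) = 4d = 4 * (170) = 680

680


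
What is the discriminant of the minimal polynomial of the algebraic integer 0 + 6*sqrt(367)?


The element 0 + 6*sqrt(367) has minimal polynomial:
x^2 + 0*x - 13212
Discriminant = (0)^2 - 4*(-13212)
= 0 + 52848
= 52848

52848


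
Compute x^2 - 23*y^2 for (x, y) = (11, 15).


x^2 - d*y^2
= 11^2 - 23*15^2
= 121 - 5175
= -5054

-5054


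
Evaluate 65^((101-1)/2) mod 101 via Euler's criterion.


p = 101 is prime and the exponent is (p-1)/2 = 50, so by Euler's criterion 65^50 = (65/101) = +1 or -1 mod 101.
Compute by square-and-multiply:
  50 = 32 + 16 + 2 (binary 110010)
  Repeated squaring mod 101: 65^1 = 65, 65^2 = 84, 65^4 = 87, 65^8 = 95, 65^16 = 36, 65^32 = 84
  65^50 = 65^32 * 65^16 * 65^2 = 84 * 36 * 84 mod 101
    84 * 36 = 3024 = 95 mod 101
    95 * 84 = 7980 = 1 mod 101
  65^50 = 1 mod 101
Result 1: 65 is a quadratic residue mod 101.
65^50 mod 101 = 1

1


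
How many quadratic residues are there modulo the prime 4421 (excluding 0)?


For prime p, the number of non-zero quadratic residues is (p-1)/2.
= (4421-1)/2
= 2210

2210


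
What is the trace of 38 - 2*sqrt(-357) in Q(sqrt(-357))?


Tr(a + b*sqrt(d)) = (a + b*sqrt(d)) + (a - b*sqrt(d)) = 2a
= 2 * (38)
= 76

76


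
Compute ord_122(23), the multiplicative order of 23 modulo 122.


We want ord_122(23), the smallest k >= 1 with 23^k = 1 mod 122.
n = 122 = 2 * 61, phi(122) = 60; the order divides phi(n).
Divisors of 60: 1, 2, 3, 4, 5, 6, 10, 12, 15, 20, 30, 60
Repeated squaring mod 122: 23^1 = 23, 23^2 = 41, 23^4 = 95, 23^8 = 119, 23^16 = 9, 23^32 = 81
Test divisors in increasing order:
  k=1: 23^1 = 23 mod 122
  k=2: 23^2 = 41 mod 122
  k=3: 23^3 = 41 * 23 = 89 mod 122
  k=4: 23^4 = 95 mod 122
  k=5: 23^5 = 95 * 23 = 111 mod 122
  k=6: 23^6 = 95 * 41 = 113 mod 122
  k=10: 23^10 = 119 * 41 = 121 mod 122
  k=12: 23^12 = 119 * 95 = 81 mod 122
  k=15: 23^15 = 119 * 95 * 41 * 23 = 11 mod 122
  k=20: 23^20 = 9 * 95 = 1 mod 122  <- first divisor giving 1
Order = 20

20


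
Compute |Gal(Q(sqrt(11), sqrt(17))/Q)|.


The 2 square roots of distinct primes are multiplicatively independent over Q,
so [K:Q] = 2^2 and Gal(K/Q) is isomorphic to (Z/2Z)^2.
|Gal| = 2^2 = 4

4


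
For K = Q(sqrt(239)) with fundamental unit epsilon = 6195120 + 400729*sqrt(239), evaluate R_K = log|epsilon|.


epsilon = 6195120 + 400729*sqrt(239)
= 1.2390e+07
R = ln(1.2390e+07)
= 16.3324

16.3324


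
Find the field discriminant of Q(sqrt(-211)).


For K = Q(sqrt(d)) with d squarefree: disc(K) = d if d = 1 mod 4, and disc(K) = 4d if d = 2 or 3 mod 4.
Here d = -211, and d mod 4 = 1.
d = 1 mod 4 (O_K = Z[(1+sqrt(d))/2]), so disc(K) = d = -211

-211


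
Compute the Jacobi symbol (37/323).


Compute (37/323) via quadratic reciprocity:
  reciprocity: (37/323) -> +(323/37)
  reduce: (27/37)
  reciprocity: (27/37) -> +(37/27)
  reduce: (10/27)
  pull out 2: (2/27) = -1  (since 27 mod 8 = 3)
  reciprocity: (5/27) -> +(27/5)
  reduce: (2/5)
  pull out 2: (2/5) = -1  (since 5 mod 8 = 5)
  (1/5) = 1
Product of signs = 1

1


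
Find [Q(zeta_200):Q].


The degree equals Euler's totient phi(200).
200 = 2^3 * 5^2
phi(200) = 80

80


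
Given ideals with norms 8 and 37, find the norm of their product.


N(IJ) = N(I) * N(J)
= 8 * 37
= 296

296


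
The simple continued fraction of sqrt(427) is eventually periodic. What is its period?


Run the CF algorithm for sqrt(427).
a_0 = floor(sqrt(427)) = 20; set m_0=0, q_0=1.
Recurrence: m' = q*a - m,  q' = (d - m'^2)/q,  a' = floor((a_0 + m')/q').
  step 1: m=20, q=27, a=1
  step 2: m=7, q=14, a=1
  step 3: m=7, q=27, a=1
  step 4: m=20, q=1, a=40
a_4 = 2*a_0 = 40, so the period closes here.
sqrt(427) = [20; 1, 1, 1, 40]
Period length = 4

4


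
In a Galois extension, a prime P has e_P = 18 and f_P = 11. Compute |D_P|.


|D_P| = e * f
= 18 * 11
= 198

198


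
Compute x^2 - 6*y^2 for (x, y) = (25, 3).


x^2 - d*y^2
= 25^2 - 6*3^2
= 625 - 54
= 571

571


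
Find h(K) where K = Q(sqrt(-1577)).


K = Q(sqrt(-1577)). d mod 4 = 3, so D = disc(K) = 4d = -6308
h(K) equals the number of primitive reduced positive-definite forms (a, b, c) = a*x^2 + b*x*y + c*y^2 with b^2 - 4ac = D,
where reduced means |b| <= a <= c, with b >= 0 whenever |b| = a or a = c, and primitive means gcd(a, b, c) = 1.
Reduced forces 3a^2 <= |D| = 6308, so 1 <= a <= 45; b must have the parity of D, and c = (b^2 - D)/(4a) must be an integer >= a.
Enumerate a = 1..45, b in [-a, a]:
  a=1: (1, 0, 1577)  [1]
  a=2: (2, 2, 789)  [1]
  a=3: (3, -2, 526), (3, 2, 526)  [2]
  a=4..5: none
  a=6: (6, -2, 263), (6, 2, 263)  [2]
  a=7..8: none
  a=9: (9, -8, 177), (9, 8, 177)  [2]
  a=10..12: none
  a=13: (13, -6, 122), (13, 6, 122)  [2]
  a=14..16: none
  a=17: (17, -4, 93), (17, 4, 93)  [2]
  a=18: (18, -10, 89), (18, 10, 89)  [2]
  a=19: (19, 0, 83)  [1]
  a=20..25: none
  a=26: (26, -6, 61), (26, 6, 61)  [2]
  a=27: (27, -8, 59), (27, 8, 59)  [2]
  a=28..30: none
  a=31: (31, -4, 51), (31, 4, 51)  [2]
  a=32..33: none
  a=34: (34, -30, 53), (34, 30, 53)  [2]
  a=35..37: none
  a=38: (38, 38, 51)  [1]
  a=39: (39, -32, 47), (39, -20, 43), (39, 20, 43), (39, 32, 47)  [4]
  a=40..45: none
Total reduced forms: 1 + 1 + 2 + 2 + 2 + 2 + 2 + 2 + 1 + 2 + 2 + 2 + 2 + 1 + 4 = 28
h = 28

28


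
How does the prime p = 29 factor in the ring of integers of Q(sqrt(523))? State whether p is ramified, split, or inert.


K = Q(sqrt(523)). Since d mod 4 = 3, disc(K) = 2092.
Check p | disc: 2092 mod 29 = 4.
p does not divide disc. Compute Legendre symbol (d/p):
1^((29-1)/2) mod 29 = 1
(d/p) = 1, so p splits: (p) = P*P' with e=1, f=1, g=2.
Therefore p is split.

split


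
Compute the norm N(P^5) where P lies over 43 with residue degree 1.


N(P^a) = p^(a*f)
= 43^(5*1)
= 43^5
= 147008443

147008443


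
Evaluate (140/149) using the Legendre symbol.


p = 149 is prime, so compute (140/149) with the reciprocity algorithm (Jacobi-symbol steps: pull out 2s via (2/n), flip via reciprocity, reduce):
  pull out 2: (2/149) = -1  (since 149 mod 8 = 5)
  pull out 2: (2/149) = -1  (since 149 mod 8 = 5)
  reciprocity: (35/149) -> +(149/35)
  reduce: (9/35)
  reciprocity: (9/35) -> +(35/9)
  reduce: (8/9)
  pull out 2: (2/9) = +1  (since 9 mod 8 = 1)
  pull out 2: (2/9) = +1  (since 9 mod 8 = 1)
  pull out 2: (2/9) = +1  (since 9 mod 8 = 1)
  (1/9) = 1
Product of signs = 1
(140/149) = 1

1


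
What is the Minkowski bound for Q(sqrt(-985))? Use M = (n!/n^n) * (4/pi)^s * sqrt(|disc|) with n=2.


d = -985, d mod 4 = 3, so disc(K) = 4d = -3940; |disc(K)| = 3940
Imaginary quadratic field, so n = 2, s = r2 = 1, r1 = 0
M = (n!/n^n) * (4/pi)^s * sqrt(|disc(K)|) = (2!/2^2) * (4/pi)^1 * sqrt(3940)
= 0.5 * 1.273240 * 62.769419
= 39.9603

39.9603


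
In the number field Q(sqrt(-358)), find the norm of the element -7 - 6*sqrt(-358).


N(a + b*sqrt(d)) = a^2 - d*b^2
= (-7)^2 - (-358)*(-6)^2
= 49 + 12888
= 12937

12937


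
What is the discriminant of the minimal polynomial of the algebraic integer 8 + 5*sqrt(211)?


The element 8 + 5*sqrt(211) has minimal polynomial:
x^2 - 16*x - 5211
Discriminant = (-16)^2 - 4*(-5211)
= 256 + 20844
= 21100

21100


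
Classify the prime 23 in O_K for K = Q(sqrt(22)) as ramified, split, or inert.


K = Q(sqrt(22)). Since d mod 4 = 2, disc(K) = 88.
Check p | disc: 88 mod 23 = 19.
p does not divide disc. Compute Legendre symbol (d/p):
22^((23-1)/2) mod 23 = -1
(d/p) = -1, so p is inert: (p) stays prime with e=1, f=2, g=1.
Therefore p is inert.

inert


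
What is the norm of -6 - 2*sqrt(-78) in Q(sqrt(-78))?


N(a + b*sqrt(d)) = a^2 - d*b^2
= (-6)^2 - (-78)*(-2)^2
= 36 + 312
= 348

348


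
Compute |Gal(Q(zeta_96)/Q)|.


|Gal(Q(zeta_96)/Q)| = phi(96)
= 32

32


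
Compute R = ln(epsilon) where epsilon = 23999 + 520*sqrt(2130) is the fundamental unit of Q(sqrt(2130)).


epsilon = 23999 + 520*sqrt(2130)
= 47998.0000
R = ln(47998.0000)
= 10.7789

10.7789


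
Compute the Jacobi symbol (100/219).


Compute (100/219) via quadratic reciprocity:
  pull out 2: (2/219) = -1  (since 219 mod 8 = 3)
  pull out 2: (2/219) = -1  (since 219 mod 8 = 3)
  reciprocity: (25/219) -> +(219/25)
  reduce: (19/25)
  reciprocity: (19/25) -> +(25/19)
  reduce: (6/19)
  pull out 2: (2/19) = -1  (since 19 mod 8 = 3)
  reciprocity: (3/19) -> -(19/3)
  reduce: (1/3)
  (1/3) = 1
Product of signs = 1

1


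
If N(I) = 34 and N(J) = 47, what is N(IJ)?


N(IJ) = N(I) * N(J)
= 34 * 47
= 1598

1598


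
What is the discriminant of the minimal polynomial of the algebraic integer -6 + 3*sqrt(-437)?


The element -6 + 3*sqrt(-437) has minimal polynomial:
x^2 + 12*x + 3969
Discriminant = (12)^2 - 4*(3969)
= 144 - 15876
= -15732

-15732


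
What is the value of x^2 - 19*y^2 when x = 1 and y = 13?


x^2 - d*y^2
= 1^2 - 19*13^2
= 1 - 3211
= -3210

-3210


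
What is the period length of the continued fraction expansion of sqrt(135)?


Run the CF algorithm for sqrt(135).
a_0 = floor(sqrt(135)) = 11; set m_0=0, q_0=1.
Recurrence: m' = q*a - m,  q' = (d - m'^2)/q,  a' = floor((a_0 + m')/q').
  step 1: m=11, q=14, a=1
  step 2: m=3, q=9, a=1
  step 3: m=6, q=11, a=1
  step 4: m=5, q=10, a=1
  step 5: m=5, q=11, a=1
  step 6: m=6, q=9, a=1
  step 7: m=3, q=14, a=1
  step 8: m=11, q=1, a=22
a_8 = 2*a_0 = 22, so the period closes here.
sqrt(135) = [11; 1, 1, 1, 1, 1, 1, 1, 22]
Period length = 8

8


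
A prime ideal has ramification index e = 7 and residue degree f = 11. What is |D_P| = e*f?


|D_P| = e * f
= 7 * 11
= 77

77


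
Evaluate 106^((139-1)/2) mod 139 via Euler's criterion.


p = 139 is prime and the exponent is (p-1)/2 = 69, so by Euler's criterion 106^69 = (106/139) = +1 or -1 mod 139.
Compute by square-and-multiply:
  69 = 64 + 4 + 1 (binary 1000101)
  Repeated squaring mod 139: 106^1 = 106, 106^2 = 116, 106^4 = 112, 106^8 = 34, 106^16 = 44, 106^32 = 129, 106^64 = 100
  106^69 = 106^64 * 106^4 * 106^1 = 100 * 112 * 106 mod 139
    100 * 112 = 11200 = 80 mod 139
    80 * 106 = 8480 = 1 mod 139
  106^69 = 1 mod 139
Result 1: 106 is a quadratic residue mod 139.
106^69 mod 139 = 1

1


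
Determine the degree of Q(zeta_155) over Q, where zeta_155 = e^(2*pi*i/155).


The degree equals Euler's totient phi(155).
155 = 5 * 31
phi(155) = 120

120


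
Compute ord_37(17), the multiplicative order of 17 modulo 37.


We want ord_37(17), the smallest k >= 1 with 17^k = 1 mod 37.
n = 37 = 37, phi(37) = 36; the order divides phi(n).
Divisors of 36: 1, 2, 3, 4, 6, 9, 12, 18, 36
Repeated squaring mod 37: 17^1 = 17, 17^2 = 30, 17^4 = 12, 17^8 = 33, 17^16 = 16, 17^32 = 34
Test divisors in increasing order:
  k=1: 17^1 = 17 mod 37
  k=2: 17^2 = 30 mod 37
  k=3: 17^3 = 30 * 17 = 29 mod 37
  k=4: 17^4 = 12 mod 37
  k=6: 17^6 = 12 * 30 = 27 mod 37
  k=9: 17^9 = 33 * 17 = 6 mod 37
  k=12: 17^12 = 33 * 12 = 26 mod 37
  k=18: 17^18 = 16 * 30 = 36 mod 37
  k=36: 17^36 = 34 * 12 = 1 mod 37  <- first divisor giving 1
Order = 36

36


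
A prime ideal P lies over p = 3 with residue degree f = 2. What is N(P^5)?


N(P^a) = p^(a*f)
= 3^(5*2)
= 3^10
= 59049

59049


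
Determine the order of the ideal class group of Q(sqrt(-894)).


K = Q(sqrt(-894)). d mod 4 = 2, so D = disc(K) = 4d = -3576
h(K) equals the number of primitive reduced positive-definite forms (a, b, c) = a*x^2 + b*x*y + c*y^2 with b^2 - 4ac = D,
where reduced means |b| <= a <= c, with b >= 0 whenever |b| = a or a = c, and primitive means gcd(a, b, c) = 1.
Reduced forces 3a^2 <= |D| = 3576, so 1 <= a <= 34; b must have the parity of D, and c = (b^2 - D)/(4a) must be an integer >= a.
Enumerate a = 1..34, b in [-a, a]:
  a=1: (1, 0, 894)  [1]
  a=2: (2, 0, 447)  [1]
  a=3: (3, 0, 298)  [1]
  a=4: none
  a=5: (5, -2, 179), (5, 2, 179)  [2]
  a=6: (6, 0, 149)  [1]
  a=7: (7, -6, 129), (7, 6, 129)  [2]
  a=8..9: none
  a=10: (10, -8, 91), (10, 8, 91)  [2]
  a=11..12: none
  a=13: (13, -8, 70), (13, 8, 70)  [2]
  a=14: (14, -8, 65), (14, 8, 65)  [2]
  a=15: (15, -12, 62), (15, 12, 62)  [2]
  a=16..20: none
  a=21: (21, -6, 43), (21, 6, 43)  [2]
  a=22: none
  a=23: (23, -14, 41), (23, 14, 41)  [2]
  a=24: none
  a=25: (25, -18, 39), (25, 18, 39)  [2]
  a=26: (26, -8, 35), (26, 8, 35)  [2]
  a=27..28: none
  a=29: (29, -22, 35), (29, 22, 35)  [2]
  a=30: (30, -12, 31), (30, 12, 31)  [2]
  a=31..34: none
Total reduced forms: 1 + 1 + 1 + 2 + 1 + 2 + 2 + 2 + 2 + 2 + 2 + 2 + 2 + 2 + 2 + 2 = 28
h = 28

28
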